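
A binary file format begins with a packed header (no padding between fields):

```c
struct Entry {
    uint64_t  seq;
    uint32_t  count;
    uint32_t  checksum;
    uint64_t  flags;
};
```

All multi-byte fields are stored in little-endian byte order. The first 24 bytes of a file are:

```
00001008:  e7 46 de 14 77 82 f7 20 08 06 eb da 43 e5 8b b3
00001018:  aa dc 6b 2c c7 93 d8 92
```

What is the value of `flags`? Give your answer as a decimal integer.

10581369808160021674

`flags` follows `seq` (8 B), `count` (4 B), `checksum` (4 B), so it starts at offset 8 + 4 + 4 = 16 and occupies 8 bytes.
Bytes at offsets 16..23: AA DC 6B 2C C7 93 D8 92.
In little-endian order the low byte comes first in memory.
Reassemble most-significant byte first: 92 D8 93 C7 2C 6B DC AA → 0x92D893C72C6BDCAA.
0x92D893C72C6BDCAA = 10581369808160021674.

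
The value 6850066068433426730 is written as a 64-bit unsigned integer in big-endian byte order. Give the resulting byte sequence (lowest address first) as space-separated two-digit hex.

5F 10 52 CB C8 EE 59 2A

6850066068433426730 in hexadecimal, padded to 64 bits, is 0x5F1052CBC8EE592A.
Split into bytes (most-significant first): 5F 10 52 CB C8 EE 59 2A.
In big-endian order the high byte comes first in memory.
So the memory order matches the most-significant-first order: 5F 10 52 CB C8 EE 59 2A.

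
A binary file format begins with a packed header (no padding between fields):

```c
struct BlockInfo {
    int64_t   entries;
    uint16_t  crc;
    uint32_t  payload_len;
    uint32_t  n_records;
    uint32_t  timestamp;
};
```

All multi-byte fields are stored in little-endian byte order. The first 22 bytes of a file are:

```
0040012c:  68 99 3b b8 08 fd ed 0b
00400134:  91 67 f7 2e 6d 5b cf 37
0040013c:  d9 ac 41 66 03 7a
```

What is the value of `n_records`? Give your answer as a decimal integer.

2899916751

`n_records` follows `entries` (8 B), `crc` (2 B), `payload_len` (4 B), so it starts at offset 8 + 2 + 4 = 14 and occupies 4 bytes.
Bytes at offsets 14..17: CF 37 D9 AC.
In little-endian order the low byte comes first in memory.
Reassemble most-significant byte first: AC D9 37 CF → 0xACD937CF.
0xACD937CF = 2899916751.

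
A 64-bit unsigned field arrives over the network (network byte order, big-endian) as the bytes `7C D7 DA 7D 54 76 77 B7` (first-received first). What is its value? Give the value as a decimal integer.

Big-endian stores the most-significant byte at the lowest address.
The bytes are already most-significant first: 0x7CD7DA7D547677B7.
0x7CD7DA7D547677B7 = 8995899012518672311.

8995899012518672311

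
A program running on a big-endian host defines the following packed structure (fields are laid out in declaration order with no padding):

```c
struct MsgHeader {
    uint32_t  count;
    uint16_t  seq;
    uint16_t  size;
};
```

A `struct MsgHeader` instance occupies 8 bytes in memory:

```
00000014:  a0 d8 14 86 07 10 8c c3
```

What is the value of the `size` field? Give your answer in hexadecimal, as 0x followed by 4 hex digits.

0x8CC3

`size` follows `count` (4 B), `seq` (2 B), so it starts at offset 4 + 2 = 6 and occupies 2 bytes.
Bytes at offsets 6..7: 8C C3.
Big-endian: lowest address holds the most-significant byte.
The bytes are already most-significant first: 0x8CC3.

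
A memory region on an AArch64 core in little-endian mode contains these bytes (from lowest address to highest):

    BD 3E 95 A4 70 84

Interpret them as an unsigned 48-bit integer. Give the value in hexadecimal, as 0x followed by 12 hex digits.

Little-endian: lowest address holds the least-significant byte.
Reassemble most-significant byte first: 84 70 A4 95 3E BD → 0x8470A4953EBD.

0x8470A4953EBD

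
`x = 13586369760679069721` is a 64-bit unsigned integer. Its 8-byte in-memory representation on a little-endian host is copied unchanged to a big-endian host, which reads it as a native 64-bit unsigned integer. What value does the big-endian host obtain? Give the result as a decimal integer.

1839828527688158396

13586369760679069721 in 64-bit hexadecimal is 0xBC8C7B504C628819.
Stored little-endian, the bytes at ascending addresses are 19 88 62 4C 50 7B 8C BC.
Read back as big-endian, the last byte is least significant, giving 0x1988624C507B8CBC.
0x1988624C507B8CBC = 1839828527688158396.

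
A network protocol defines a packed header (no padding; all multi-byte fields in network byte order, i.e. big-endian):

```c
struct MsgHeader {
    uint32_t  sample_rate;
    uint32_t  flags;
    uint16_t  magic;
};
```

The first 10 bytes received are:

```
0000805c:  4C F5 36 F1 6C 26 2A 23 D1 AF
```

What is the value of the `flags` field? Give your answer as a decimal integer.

`flags` follows `sample_rate` (4 bytes), so it starts at byte offset 4 and occupies 4 bytes.
Bytes at offsets 4..7: 6C 26 2A 23.
Big-endian: lowest address holds the most-significant byte.
The bytes are already most-significant first: 0x6C262A23.
0x6C262A23 = 1814440483.

1814440483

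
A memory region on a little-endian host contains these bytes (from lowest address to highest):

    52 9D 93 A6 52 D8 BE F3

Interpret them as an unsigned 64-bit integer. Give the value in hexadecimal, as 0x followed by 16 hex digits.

Little-endian: lowest address holds the least-significant byte.
Reassemble most-significant byte first: F3 BE D8 52 A6 93 9D 52 → 0xF3BED852A6939D52.

0xF3BED852A6939D52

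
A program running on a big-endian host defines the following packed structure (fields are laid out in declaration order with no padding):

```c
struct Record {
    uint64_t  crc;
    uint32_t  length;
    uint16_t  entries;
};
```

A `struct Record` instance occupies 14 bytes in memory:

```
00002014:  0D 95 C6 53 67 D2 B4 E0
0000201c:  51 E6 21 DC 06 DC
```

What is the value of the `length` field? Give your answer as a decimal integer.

`length` follows `crc` (8 bytes), so it starts at byte offset 8 and occupies 4 bytes.
Bytes at offsets 8..11: 51 E6 21 DC.
Big-endian stores the most-significant byte at the lowest address.
The bytes are already most-significant first: 0x51E621DC.
0x51E621DC = 1374036444.

1374036444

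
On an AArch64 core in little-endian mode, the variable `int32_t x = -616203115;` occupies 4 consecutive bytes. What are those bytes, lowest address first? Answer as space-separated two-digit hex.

95 7C 45 DB

Two's complement of -616203115 in 32 bits: 616203115 = 0x24BA836B; invert → 0xDB457C94; add 1 → 0xDB457C95.
Split into bytes (most-significant first): DB 45 7C 95.
Little-endian stores the least-significant byte at the lowest address.
So at ascending addresses the bytes are 95 7C 45 DB.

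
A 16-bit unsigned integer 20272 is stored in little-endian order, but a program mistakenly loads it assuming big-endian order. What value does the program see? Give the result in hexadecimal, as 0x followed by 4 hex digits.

20272 in 16-bit hexadecimal is 0x4F30.
Stored little-endian, the bytes at ascending addresses are 30 4F.
Read back as big-endian, the last byte is least significant, giving 0x304F.

0x304F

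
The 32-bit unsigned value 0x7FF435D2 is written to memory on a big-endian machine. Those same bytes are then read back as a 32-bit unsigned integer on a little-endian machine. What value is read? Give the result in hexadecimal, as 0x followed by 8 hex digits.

0xD235F47F

Stored big-endian, the bytes at ascending addresses are 7F F4 35 D2.
Read back as little-endian, the first byte is least significant, giving 0xD235F47F.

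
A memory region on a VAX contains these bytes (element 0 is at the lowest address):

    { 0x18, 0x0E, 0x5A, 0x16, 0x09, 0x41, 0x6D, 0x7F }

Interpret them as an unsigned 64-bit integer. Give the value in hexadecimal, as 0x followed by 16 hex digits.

0x7F6D4109165A0E18

In little-endian order the low byte comes first in memory.
Reassemble most-significant byte first: 7F 6D 41 09 16 5A 0E 18 → 0x7F6D4109165A0E18.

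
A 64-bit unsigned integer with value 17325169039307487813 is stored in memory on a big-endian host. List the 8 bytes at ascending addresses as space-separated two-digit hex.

F0 6F 5D 72 D5 84 BA 45

17325169039307487813 in hexadecimal, padded to 64 bits, is 0xF06F5D72D584BA45.
Split into bytes (most-significant first): F0 6F 5D 72 D5 84 BA 45.
In big-endian order the high byte comes first in memory.
So the memory order matches the most-significant-first order: F0 6F 5D 72 D5 84 BA 45.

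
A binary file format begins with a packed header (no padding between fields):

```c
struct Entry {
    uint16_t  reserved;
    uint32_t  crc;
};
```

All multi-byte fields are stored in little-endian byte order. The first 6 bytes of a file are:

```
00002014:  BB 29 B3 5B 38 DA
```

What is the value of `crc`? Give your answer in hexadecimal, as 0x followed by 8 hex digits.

`crc` follows `reserved` (2 bytes), so it starts at byte offset 2 and occupies 4 bytes.
Bytes at offsets 2..5: B3 5B 38 DA.
Little-endian stores the least-significant byte at the lowest address.
Reassemble most-significant byte first: DA 38 5B B3 → 0xDA385BB3.

0xDA385BB3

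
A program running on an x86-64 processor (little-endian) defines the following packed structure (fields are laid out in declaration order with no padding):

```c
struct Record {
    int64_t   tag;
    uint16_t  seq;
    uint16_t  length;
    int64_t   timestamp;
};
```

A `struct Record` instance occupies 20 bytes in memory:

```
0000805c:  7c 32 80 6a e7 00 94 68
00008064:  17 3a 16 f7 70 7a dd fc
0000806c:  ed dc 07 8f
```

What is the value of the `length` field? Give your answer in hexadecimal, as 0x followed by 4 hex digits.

`length` follows `tag` (8 B), `seq` (2 B), so it starts at offset 8 + 2 = 10 and occupies 2 bytes.
Bytes at offsets 10..11: 16 F7.
Little-endian stores the least-significant byte at the lowest address.
Reassemble most-significant byte first: F7 16 → 0xF716.

0xF716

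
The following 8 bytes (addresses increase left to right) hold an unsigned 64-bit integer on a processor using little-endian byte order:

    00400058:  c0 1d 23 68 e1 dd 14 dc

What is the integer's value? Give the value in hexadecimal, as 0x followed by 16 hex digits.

Little-endian: lowest address holds the least-significant byte.
Reassemble most-significant byte first: DC 14 DD E1 68 23 1D C0 → 0xDC14DDE168231DC0.

0xDC14DDE168231DC0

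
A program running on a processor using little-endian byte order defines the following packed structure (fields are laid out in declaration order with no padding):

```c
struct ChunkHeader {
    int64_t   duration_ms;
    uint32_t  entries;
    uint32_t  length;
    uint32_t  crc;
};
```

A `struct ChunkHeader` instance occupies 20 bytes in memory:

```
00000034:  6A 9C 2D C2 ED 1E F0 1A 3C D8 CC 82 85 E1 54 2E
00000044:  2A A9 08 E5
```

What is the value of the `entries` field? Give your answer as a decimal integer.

2194462780

`entries` follows `duration_ms` (8 bytes), so it starts at byte offset 8 and occupies 4 bytes.
Bytes at offsets 8..11: 3C D8 CC 82.
In little-endian order the low byte comes first in memory.
Reassemble most-significant byte first: 82 CC D8 3C → 0x82CCD83C.
0x82CCD83C = 2194462780.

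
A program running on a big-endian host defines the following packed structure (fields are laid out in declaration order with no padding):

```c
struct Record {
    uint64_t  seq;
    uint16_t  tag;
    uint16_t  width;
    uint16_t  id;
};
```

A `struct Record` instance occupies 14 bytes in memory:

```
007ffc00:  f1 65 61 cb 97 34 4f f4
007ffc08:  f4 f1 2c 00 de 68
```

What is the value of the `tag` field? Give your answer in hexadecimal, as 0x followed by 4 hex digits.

0xF4F1

`tag` follows `seq` (8 bytes), so it starts at byte offset 8 and occupies 2 bytes.
Bytes at offsets 8..9: F4 F1.
Big-endian stores the most-significant byte at the lowest address.
The bytes are already most-significant first: 0xF4F1.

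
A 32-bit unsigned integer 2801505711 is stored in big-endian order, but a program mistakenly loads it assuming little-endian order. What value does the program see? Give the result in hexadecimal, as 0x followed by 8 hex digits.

0xAF95FBA6

2801505711 in 32-bit hexadecimal is 0xA6FB95AF.
Stored big-endian, the bytes at ascending addresses are A6 FB 95 AF.
Read back as little-endian, the first byte is least significant, giving 0xAF95FBA6.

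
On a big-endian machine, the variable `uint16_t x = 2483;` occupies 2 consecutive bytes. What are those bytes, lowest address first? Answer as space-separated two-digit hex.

09 B3

2483 in hexadecimal, padded to 16 bits, is 0x09B3.
Split into bytes (most-significant first): 09 B3.
In big-endian order the high byte comes first in memory.
So the memory order matches the most-significant-first order: 09 B3.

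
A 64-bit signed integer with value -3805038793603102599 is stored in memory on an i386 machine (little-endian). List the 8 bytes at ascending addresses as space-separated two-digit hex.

Two's complement of -3805038793603102599 in 64 bits: 3805038793603102599 = 0x34CE369F714B3787; invert → 0xCB31C9608EB4C878; add 1 → 0xCB31C9608EB4C879.
Split into bytes (most-significant first): CB 31 C9 60 8E B4 C8 79.
In little-endian order the low byte comes first in memory.
So at ascending addresses the bytes are 79 C8 B4 8E 60 C9 31 CB.

79 C8 B4 8E 60 C9 31 CB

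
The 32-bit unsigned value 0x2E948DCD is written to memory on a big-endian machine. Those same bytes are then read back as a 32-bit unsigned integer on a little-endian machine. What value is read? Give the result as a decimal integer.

3448607790

Stored big-endian, the bytes at ascending addresses are 2E 94 8D CD.
Read back as little-endian, the first byte is least significant, giving 0xCD8D942E.
0xCD8D942E = 3448607790.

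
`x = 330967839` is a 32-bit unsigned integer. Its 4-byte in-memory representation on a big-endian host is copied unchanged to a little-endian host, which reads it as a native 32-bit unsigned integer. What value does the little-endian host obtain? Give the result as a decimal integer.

330967839 in 32-bit hexadecimal is 0x13BA2B1F.
Stored big-endian, the bytes at ascending addresses are 13 BA 2B 1F.
Read back as little-endian, the first byte is least significant, giving 0x1F2BBA13.
0x1F2BBA13 = 522959379.

522959379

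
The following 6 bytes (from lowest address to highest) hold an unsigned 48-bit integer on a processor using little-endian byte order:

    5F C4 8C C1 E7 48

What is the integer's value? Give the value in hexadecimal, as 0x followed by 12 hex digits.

Little-endian: lowest address holds the least-significant byte.
Reassemble most-significant byte first: 48 E7 C1 8C C4 5F → 0x48E7C18CC45F.

0x48E7C18CC45F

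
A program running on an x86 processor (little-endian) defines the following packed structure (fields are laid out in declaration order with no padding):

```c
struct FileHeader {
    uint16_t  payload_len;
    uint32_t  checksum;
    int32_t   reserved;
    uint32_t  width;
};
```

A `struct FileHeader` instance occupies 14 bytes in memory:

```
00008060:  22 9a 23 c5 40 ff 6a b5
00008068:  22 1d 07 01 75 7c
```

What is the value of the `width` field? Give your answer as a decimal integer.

`width` follows `payload_len` (2 B), `checksum` (4 B), `reserved` (4 B), so it starts at offset 2 + 4 + 4 = 10 and occupies 4 bytes.
Bytes at offsets 10..13: 07 01 75 7C.
Little-endian stores the least-significant byte at the lowest address.
Reassemble most-significant byte first: 7C 75 01 07 → 0x7C750107.
0x7C750107 = 2088042759.

2088042759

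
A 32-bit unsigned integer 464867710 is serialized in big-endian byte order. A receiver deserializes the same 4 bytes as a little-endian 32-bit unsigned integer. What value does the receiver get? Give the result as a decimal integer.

464867710 in 32-bit hexadecimal is 0x1BB5517E.
Stored big-endian, the bytes at ascending addresses are 1B B5 51 7E.
Read back as little-endian, the first byte is least significant, giving 0x7E51B51B.
0x7E51B51B = 2119283995.

2119283995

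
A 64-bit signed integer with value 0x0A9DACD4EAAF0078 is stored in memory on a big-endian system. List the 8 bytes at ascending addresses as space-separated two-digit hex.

0A 9D AC D4 EA AF 00 78

Split into bytes (most-significant first): 0A 9D AC D4 EA AF 00 78.
Big-endian: lowest address holds the most-significant byte.
So the memory order matches the most-significant-first order: 0A 9D AC D4 EA AF 00 78.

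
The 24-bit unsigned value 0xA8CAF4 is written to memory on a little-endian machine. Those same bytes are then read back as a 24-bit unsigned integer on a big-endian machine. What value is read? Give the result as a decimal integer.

Stored little-endian, the bytes at ascending addresses are F4 CA A8.
Read back as big-endian, the last byte is least significant, giving 0xF4CAA8.
0xF4CAA8 = 16042664.

16042664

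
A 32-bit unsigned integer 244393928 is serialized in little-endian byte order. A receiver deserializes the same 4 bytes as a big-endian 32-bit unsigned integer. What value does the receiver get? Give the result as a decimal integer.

244393928 in 32-bit hexadecimal is 0x0E9127C8.
Stored little-endian, the bytes at ascending addresses are C8 27 91 0E.
Read back as big-endian, the last byte is least significant, giving 0xC827910E.
0xC827910E = 3358036238.

3358036238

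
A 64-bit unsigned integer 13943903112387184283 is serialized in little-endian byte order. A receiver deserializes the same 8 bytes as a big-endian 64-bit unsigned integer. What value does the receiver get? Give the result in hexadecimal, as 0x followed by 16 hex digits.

0x9B464DB400B282C1

13943903112387184283 in 64-bit hexadecimal is 0xC182B200B44D469B.
Stored little-endian, the bytes at ascending addresses are 9B 46 4D B4 00 B2 82 C1.
Read back as big-endian, the last byte is least significant, giving 0x9B464DB400B282C1.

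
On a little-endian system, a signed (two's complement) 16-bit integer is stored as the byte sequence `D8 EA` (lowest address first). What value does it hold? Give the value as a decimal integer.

-5416

In little-endian order the low byte comes first in memory.
Reassemble most-significant byte first: EA D8 → 0xEAD8.
Top bit is set, so as a signed 16-bit value this is 0xEAD8 − 2^16 = -5416.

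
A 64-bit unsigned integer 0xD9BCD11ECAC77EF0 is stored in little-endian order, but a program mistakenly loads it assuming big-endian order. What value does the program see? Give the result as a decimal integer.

17329508087082630361

Stored little-endian, the bytes at ascending addresses are F0 7E C7 CA 1E D1 BC D9.
Read back as big-endian, the last byte is least significant, giving 0xF07EC7CA1ED1BCD9.
0xF07EC7CA1ED1BCD9 = 17329508087082630361.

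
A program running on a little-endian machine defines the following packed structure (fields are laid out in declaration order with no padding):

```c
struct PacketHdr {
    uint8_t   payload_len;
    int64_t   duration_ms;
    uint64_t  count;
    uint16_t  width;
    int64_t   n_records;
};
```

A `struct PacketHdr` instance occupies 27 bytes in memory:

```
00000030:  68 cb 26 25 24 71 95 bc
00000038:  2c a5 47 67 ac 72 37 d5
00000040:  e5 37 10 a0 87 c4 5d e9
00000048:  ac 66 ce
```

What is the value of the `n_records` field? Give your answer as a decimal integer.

-3573979135971391584

`n_records` follows `payload_len` (1 B), `duration_ms` (8 B), `count` (8 B), `width` (2 B), so it starts at offset 1 + 8 + 8 + 2 = 19 and occupies 8 bytes.
Bytes at offsets 19..26: A0 87 C4 5D E9 AC 66 CE.
Little-endian: lowest address holds the least-significant byte.
Reassemble most-significant byte first: CE 66 AC E9 5D C4 87 A0 → 0xCE66ACE95DC487A0.
Top bit is set, so as a signed 64-bit value this is 0xCE66ACE95DC487A0 − 2^64 = -3573979135971391584.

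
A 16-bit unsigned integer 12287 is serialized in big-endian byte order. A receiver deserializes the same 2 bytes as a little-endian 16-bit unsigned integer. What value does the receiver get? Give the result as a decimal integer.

65327

12287 in 16-bit hexadecimal is 0x2FFF.
Stored big-endian, the bytes at ascending addresses are 2F FF.
Read back as little-endian, the first byte is least significant, giving 0xFF2F.
0xFF2F = 65327.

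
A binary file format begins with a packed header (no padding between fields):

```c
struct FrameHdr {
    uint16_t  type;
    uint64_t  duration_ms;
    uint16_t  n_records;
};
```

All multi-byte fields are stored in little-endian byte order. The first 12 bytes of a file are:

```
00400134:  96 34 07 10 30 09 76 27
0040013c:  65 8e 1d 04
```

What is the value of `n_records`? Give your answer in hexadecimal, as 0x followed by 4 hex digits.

`n_records` follows `type` (2 B), `duration_ms` (8 B), so it starts at offset 2 + 8 = 10 and occupies 2 bytes.
Bytes at offsets 10..11: 1D 04.
In little-endian order the low byte comes first in memory.
Reassemble most-significant byte first: 04 1D → 0x041D.

0x041D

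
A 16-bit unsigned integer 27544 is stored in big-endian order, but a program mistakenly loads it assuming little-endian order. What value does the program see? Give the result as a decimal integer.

39019

27544 in 16-bit hexadecimal is 0x6B98.
Stored big-endian, the bytes at ascending addresses are 6B 98.
Read back as little-endian, the first byte is least significant, giving 0x986B.
0x986B = 39019.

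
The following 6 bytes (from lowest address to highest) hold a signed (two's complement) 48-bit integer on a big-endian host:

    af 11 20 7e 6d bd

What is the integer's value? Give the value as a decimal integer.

Big-endian stores the most-significant byte at the lowest address.
The bytes are already most-significant first: 0xAF11207E6DBD.
Top bit is set, so as a signed 48-bit value this is 0xAF11207E6DBD − 2^48 = -88986882249283.

-88986882249283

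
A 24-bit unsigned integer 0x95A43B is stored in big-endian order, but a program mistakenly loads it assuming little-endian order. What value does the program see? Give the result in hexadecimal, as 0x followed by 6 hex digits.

0x3BA495

Stored big-endian, the bytes at ascending addresses are 95 A4 3B.
Read back as little-endian, the first byte is least significant, giving 0x3BA495.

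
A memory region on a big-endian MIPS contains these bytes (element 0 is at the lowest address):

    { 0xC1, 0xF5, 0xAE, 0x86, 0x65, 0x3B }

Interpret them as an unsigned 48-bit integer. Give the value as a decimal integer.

213260939191611

Big-endian stores the most-significant byte at the lowest address.
The bytes are already most-significant first: 0xC1F5AE86653B.
0xC1F5AE86653B = 213260939191611.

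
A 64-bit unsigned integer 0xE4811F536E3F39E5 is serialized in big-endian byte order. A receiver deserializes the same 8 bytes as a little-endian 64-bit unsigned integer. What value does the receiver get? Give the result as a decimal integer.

16517302851431530980

Stored big-endian, the bytes at ascending addresses are E4 81 1F 53 6E 3F 39 E5.
Read back as little-endian, the first byte is least significant, giving 0xE5393F6E531F81E4.
0xE5393F6E531F81E4 = 16517302851431530980.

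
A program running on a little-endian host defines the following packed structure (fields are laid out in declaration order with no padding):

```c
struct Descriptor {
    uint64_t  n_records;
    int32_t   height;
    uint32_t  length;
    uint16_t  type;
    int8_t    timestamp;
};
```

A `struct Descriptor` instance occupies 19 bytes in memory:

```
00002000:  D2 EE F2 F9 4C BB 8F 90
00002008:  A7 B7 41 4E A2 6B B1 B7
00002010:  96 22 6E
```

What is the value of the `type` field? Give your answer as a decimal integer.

`type` follows `n_records` (8 B), `height` (4 B), `length` (4 B), so it starts at offset 8 + 4 + 4 = 16 and occupies 2 bytes.
Bytes at offsets 16..17: 96 22.
Little-endian stores the least-significant byte at the lowest address.
Reassemble most-significant byte first: 22 96 → 0x2296.
0x2296 = 8854.

8854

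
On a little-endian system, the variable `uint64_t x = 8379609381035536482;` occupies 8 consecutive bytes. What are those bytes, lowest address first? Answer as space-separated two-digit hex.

8379609381035536482 in hexadecimal, padded to 64 bits, is 0x744A5A55C1277062.
Split into bytes (most-significant first): 74 4A 5A 55 C1 27 70 62.
In little-endian order the low byte comes first in memory.
So at ascending addresses the bytes are 62 70 27 C1 55 5A 4A 74.

62 70 27 C1 55 5A 4A 74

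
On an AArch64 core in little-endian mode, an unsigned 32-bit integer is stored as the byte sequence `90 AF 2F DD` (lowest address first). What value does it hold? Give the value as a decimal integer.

Little-endian stores the least-significant byte at the lowest address.
Reassemble most-significant byte first: DD 2F AF 90 → 0xDD2FAF90.
0xDD2FAF90 = 3710889872.

3710889872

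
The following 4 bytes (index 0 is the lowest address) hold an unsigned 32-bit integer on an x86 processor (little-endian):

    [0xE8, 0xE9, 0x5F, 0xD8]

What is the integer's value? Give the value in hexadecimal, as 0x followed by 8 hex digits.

In little-endian order the low byte comes first in memory.
Reassemble most-significant byte first: D8 5F E9 E8 → 0xD85FE9E8.

0xD85FE9E8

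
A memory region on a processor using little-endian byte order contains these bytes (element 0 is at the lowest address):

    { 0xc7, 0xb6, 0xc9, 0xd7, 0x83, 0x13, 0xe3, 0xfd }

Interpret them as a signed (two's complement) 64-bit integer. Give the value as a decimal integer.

Little-endian stores the least-significant byte at the lowest address.
Reassemble most-significant byte first: FD E3 13 83 D7 C9 B6 C7 → 0xFDE31383D7C9B6C7.
Top bit is set, so as a signed 64-bit value this is 0xFDE31383D7C9B6C7 − 2^64 = -152256505418500409.

-152256505418500409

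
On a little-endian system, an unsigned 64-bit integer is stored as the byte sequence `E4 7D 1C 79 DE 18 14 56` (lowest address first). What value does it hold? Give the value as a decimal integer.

Little-endian: lowest address holds the least-significant byte.
Reassemble most-significant byte first: 56 14 18 DE 79 1C 7D E4 → 0x561418DE791C7DE4.
0x561418DE791C7DE4 = 6202609930589732324.

6202609930589732324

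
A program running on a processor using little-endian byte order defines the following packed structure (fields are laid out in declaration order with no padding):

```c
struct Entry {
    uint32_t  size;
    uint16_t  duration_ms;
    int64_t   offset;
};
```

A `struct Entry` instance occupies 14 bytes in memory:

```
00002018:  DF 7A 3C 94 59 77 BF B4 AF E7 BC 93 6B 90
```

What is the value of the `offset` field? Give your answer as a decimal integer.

`offset` follows `size` (4 B), `duration_ms` (2 B), so it starts at offset 4 + 2 = 6 and occupies 8 bytes.
Bytes at offsets 6..13: BF B4 AF E7 BC 93 6B 90.
Little-endian stores the least-significant byte at the lowest address.
Reassemble most-significant byte first: 90 6B 93 BC E7 AF B4 BF → 0x906B93BCE7AFB4BF.
Top bit is set, so as a signed 64-bit value this is 0x906B93BCE7AFB4BF − 2^64 = -8040170270189701953.

-8040170270189701953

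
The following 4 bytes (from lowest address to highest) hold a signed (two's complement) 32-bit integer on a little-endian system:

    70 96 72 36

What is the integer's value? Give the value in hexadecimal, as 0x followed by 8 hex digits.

Little-endian: lowest address holds the least-significant byte.
Reassemble most-significant byte first: 36 72 96 70 → 0x36729670.

0x36729670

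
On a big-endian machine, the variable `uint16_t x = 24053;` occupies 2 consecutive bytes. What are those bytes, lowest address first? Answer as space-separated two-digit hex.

5D F5

24053 in hexadecimal, padded to 16 bits, is 0x5DF5.
Split into bytes (most-significant first): 5D F5.
Big-endian: lowest address holds the most-significant byte.
So the memory order matches the most-significant-first order: 5D F5.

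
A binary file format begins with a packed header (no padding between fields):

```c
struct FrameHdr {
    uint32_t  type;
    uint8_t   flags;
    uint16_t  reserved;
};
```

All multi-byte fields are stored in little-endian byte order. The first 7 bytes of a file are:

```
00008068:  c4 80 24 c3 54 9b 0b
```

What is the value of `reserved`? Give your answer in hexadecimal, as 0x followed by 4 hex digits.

0x0B9B

`reserved` follows `type` (4 B), `flags` (1 B), so it starts at offset 4 + 1 = 5 and occupies 2 bytes.
Bytes at offsets 5..6: 9B 0B.
Little-endian: lowest address holds the least-significant byte.
Reassemble most-significant byte first: 0B 9B → 0x0B9B.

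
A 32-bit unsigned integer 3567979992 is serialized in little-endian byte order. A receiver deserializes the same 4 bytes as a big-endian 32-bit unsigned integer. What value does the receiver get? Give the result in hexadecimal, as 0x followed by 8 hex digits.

3567979992 in 32-bit hexadecimal is 0xD4AB0DD8.
Stored little-endian, the bytes at ascending addresses are D8 0D AB D4.
Read back as big-endian, the last byte is least significant, giving 0xD80DABD4.

0xD80DABD4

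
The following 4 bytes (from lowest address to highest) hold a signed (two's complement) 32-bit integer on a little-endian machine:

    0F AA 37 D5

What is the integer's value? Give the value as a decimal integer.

Little-endian: lowest address holds the least-significant byte.
Reassemble most-significant byte first: D5 37 AA 0F → 0xD537AA0F.
Top bit is set, so as a signed 32-bit value this is 0xD537AA0F − 2^32 = -717772273.

-717772273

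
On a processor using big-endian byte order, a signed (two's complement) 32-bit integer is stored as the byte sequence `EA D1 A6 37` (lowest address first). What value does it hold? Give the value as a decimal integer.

-355359177

Big-endian: lowest address holds the most-significant byte.
The bytes are already most-significant first: 0xEAD1A637.
Top bit is set, so as a signed 32-bit value this is 0xEAD1A637 − 2^32 = -355359177.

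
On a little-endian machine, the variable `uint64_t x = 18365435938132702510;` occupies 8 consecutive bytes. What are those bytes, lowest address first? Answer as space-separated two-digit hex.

2E B5 97 75 AE 22 DF FE

18365435938132702510 in hexadecimal, padded to 64 bits, is 0xFEDF22AE7597B52E.
Split into bytes (most-significant first): FE DF 22 AE 75 97 B5 2E.
In little-endian order the low byte comes first in memory.
So at ascending addresses the bytes are 2E B5 97 75 AE 22 DF FE.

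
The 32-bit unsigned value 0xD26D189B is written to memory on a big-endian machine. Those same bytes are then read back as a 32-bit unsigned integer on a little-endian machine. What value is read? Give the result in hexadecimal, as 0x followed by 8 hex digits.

Stored big-endian, the bytes at ascending addresses are D2 6D 18 9B.
Read back as little-endian, the first byte is least significant, giving 0x9B186DD2.

0x9B186DD2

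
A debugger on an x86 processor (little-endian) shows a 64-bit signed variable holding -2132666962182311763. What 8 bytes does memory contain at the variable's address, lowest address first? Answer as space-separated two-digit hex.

Two's complement of -2132666962182311763 in 64 bits: 2132666962182311763 = 0x1D98C14D81168F53; invert → 0xE2673EB27EE970AC; add 1 → 0xE2673EB27EE970AD.
Split into bytes (most-significant first): E2 67 3E B2 7E E9 70 AD.
In little-endian order the low byte comes first in memory.
So at ascending addresses the bytes are AD 70 E9 7E B2 3E 67 E2.

AD 70 E9 7E B2 3E 67 E2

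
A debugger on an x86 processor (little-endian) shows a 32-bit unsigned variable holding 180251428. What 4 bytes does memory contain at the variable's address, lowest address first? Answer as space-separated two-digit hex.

180251428 in hexadecimal, padded to 32 bits, is 0x0ABE6B24.
Split into bytes (most-significant first): 0A BE 6B 24.
In little-endian order the low byte comes first in memory.
So at ascending addresses the bytes are 24 6B BE 0A.

24 6B BE 0A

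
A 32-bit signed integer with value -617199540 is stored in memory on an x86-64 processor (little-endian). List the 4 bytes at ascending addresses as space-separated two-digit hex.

4C 48 36 DB

Two's complement of -617199540 in 32 bits: 617199540 = 0x24C9B7B4; invert → 0xDB36484B; add 1 → 0xDB36484C.
Split into bytes (most-significant first): DB 36 48 4C.
In little-endian order the low byte comes first in memory.
So at ascending addresses the bytes are 4C 48 36 DB.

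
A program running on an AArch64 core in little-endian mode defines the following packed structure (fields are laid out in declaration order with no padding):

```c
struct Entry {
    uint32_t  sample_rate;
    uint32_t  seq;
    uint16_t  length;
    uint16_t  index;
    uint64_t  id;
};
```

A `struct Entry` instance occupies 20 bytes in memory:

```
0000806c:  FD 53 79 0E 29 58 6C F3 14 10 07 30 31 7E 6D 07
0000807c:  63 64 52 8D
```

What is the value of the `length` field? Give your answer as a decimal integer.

`length` follows `sample_rate` (4 B), `seq` (4 B), so it starts at offset 4 + 4 = 8 and occupies 2 bytes.
Bytes at offsets 8..9: 14 10.
Little-endian stores the least-significant byte at the lowest address.
Reassemble most-significant byte first: 10 14 → 0x1014.
0x1014 = 4116.

4116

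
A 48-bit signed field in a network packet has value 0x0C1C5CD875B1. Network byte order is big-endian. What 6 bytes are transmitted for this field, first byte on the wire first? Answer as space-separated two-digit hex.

0C 1C 5C D8 75 B1

Split into bytes (most-significant first): 0C 1C 5C D8 75 B1.
Big-endian: lowest address holds the most-significant byte.
So the memory order matches the most-significant-first order: 0C 1C 5C D8 75 B1.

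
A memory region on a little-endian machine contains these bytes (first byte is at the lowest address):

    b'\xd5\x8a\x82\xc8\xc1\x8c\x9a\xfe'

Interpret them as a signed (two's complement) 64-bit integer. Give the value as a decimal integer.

In little-endian order the low byte comes first in memory.
Reassemble most-significant byte first: FE 9A 8C C1 C8 82 8A D5 → 0xFE9A8CC1C8828AD5.
Top bit is set, so as a signed 64-bit value this is 0xFE9A8CC1C8828AD5 − 2^64 = -100613277741839659.

-100613277741839659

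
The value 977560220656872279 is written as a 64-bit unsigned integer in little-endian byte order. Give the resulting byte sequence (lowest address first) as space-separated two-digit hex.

977560220656872279 in hexadecimal, padded to 64 bits, is 0x0D90FDD762CE2B57.
Split into bytes (most-significant first): 0D 90 FD D7 62 CE 2B 57.
In little-endian order the low byte comes first in memory.
So at ascending addresses the bytes are 57 2B CE 62 D7 FD 90 0D.

57 2B CE 62 D7 FD 90 0D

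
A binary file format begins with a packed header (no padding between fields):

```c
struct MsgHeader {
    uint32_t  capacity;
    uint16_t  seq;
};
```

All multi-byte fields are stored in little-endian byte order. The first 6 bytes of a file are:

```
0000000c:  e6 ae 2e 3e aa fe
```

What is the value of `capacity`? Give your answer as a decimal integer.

1043246822

`capacity` is the first field, at byte offset 0, occupying 4 bytes.
Bytes at offsets 0..3: E6 AE 2E 3E.
Little-endian: lowest address holds the least-significant byte.
Reassemble most-significant byte first: 3E 2E AE E6 → 0x3E2EAEE6.
0x3E2EAEE6 = 1043246822.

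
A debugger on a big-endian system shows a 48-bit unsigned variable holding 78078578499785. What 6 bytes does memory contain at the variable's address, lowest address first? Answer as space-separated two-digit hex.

47 03 15 EF A0 C9

78078578499785 in hexadecimal, padded to 48 bits, is 0x470315EFA0C9.
Split into bytes (most-significant first): 47 03 15 EF A0 C9.
In big-endian order the high byte comes first in memory.
So the memory order matches the most-significant-first order: 47 03 15 EF A0 C9.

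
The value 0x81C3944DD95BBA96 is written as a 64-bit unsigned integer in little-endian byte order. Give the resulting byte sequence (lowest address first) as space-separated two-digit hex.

Split into bytes (most-significant first): 81 C3 94 4D D9 5B BA 96.
Little-endian stores the least-significant byte at the lowest address.
So at ascending addresses the bytes are 96 BA 5B D9 4D 94 C3 81.

96 BA 5B D9 4D 94 C3 81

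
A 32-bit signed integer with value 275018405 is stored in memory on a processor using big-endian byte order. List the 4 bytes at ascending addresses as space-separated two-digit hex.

10 64 72 A5

275018405 in hexadecimal, padded to 32 bits, is 0x106472A5.
Split into bytes (most-significant first): 10 64 72 A5.
Big-endian: lowest address holds the most-significant byte.
So the memory order matches the most-significant-first order: 10 64 72 A5.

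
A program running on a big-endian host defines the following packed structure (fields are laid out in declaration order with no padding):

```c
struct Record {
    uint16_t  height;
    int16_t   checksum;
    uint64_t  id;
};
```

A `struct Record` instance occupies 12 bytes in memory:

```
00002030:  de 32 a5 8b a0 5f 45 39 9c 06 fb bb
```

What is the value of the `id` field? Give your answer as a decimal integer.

11556031282589137851

`id` follows `height` (2 B), `checksum` (2 B), so it starts at offset 2 + 2 = 4 and occupies 8 bytes.
Bytes at offsets 4..11: A0 5F 45 39 9C 06 FB BB.
Big-endian: lowest address holds the most-significant byte.
The bytes are already most-significant first: 0xA05F45399C06FBBB.
0xA05F45399C06FBBB = 11556031282589137851.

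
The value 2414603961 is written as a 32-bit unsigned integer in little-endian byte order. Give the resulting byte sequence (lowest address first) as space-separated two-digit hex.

B9 EE EB 8F

2414603961 in hexadecimal, padded to 32 bits, is 0x8FEBEEB9.
Split into bytes (most-significant first): 8F EB EE B9.
In little-endian order the low byte comes first in memory.
So at ascending addresses the bytes are B9 EE EB 8F.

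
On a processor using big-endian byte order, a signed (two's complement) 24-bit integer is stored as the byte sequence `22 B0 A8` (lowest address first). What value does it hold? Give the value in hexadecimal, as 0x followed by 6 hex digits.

0x22B0A8

Big-endian stores the most-significant byte at the lowest address.
The bytes are already most-significant first: 0x22B0A8.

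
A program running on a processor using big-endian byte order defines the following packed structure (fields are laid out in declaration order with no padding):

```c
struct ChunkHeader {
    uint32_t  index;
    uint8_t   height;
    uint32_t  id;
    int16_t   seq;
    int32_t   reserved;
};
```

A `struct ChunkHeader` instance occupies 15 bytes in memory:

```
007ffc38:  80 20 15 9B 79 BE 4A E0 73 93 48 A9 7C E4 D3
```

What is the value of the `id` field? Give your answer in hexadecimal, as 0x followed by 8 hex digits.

0xBE4AE073

`id` follows `index` (4 B), `height` (1 B), so it starts at offset 4 + 1 = 5 and occupies 4 bytes.
Bytes at offsets 5..8: BE 4A E0 73.
Big-endian: lowest address holds the most-significant byte.
The bytes are already most-significant first: 0xBE4AE073.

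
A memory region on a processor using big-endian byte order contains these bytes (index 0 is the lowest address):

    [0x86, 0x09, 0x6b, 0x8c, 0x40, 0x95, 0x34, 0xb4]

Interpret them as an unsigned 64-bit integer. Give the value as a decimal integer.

Big-endian stores the most-significant byte at the lowest address.
The bytes are already most-significant first: 0x86096B8C409534B4.
0x86096B8C409534B4 = 9658369125995852980.

9658369125995852980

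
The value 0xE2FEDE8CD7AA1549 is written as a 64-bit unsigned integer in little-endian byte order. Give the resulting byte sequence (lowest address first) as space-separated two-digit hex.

49 15 AA D7 8C DE FE E2

Split into bytes (most-significant first): E2 FE DE 8C D7 AA 15 49.
Little-endian stores the least-significant byte at the lowest address.
So at ascending addresses the bytes are 49 15 AA D7 8C DE FE E2.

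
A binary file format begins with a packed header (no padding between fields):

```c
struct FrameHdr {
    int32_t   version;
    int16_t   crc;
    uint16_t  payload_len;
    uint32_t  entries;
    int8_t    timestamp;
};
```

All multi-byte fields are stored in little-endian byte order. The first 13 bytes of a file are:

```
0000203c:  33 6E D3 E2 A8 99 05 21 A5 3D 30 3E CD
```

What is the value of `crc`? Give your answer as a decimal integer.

`crc` follows `version` (4 bytes), so it starts at byte offset 4 and occupies 2 bytes.
Bytes at offsets 4..5: A8 99.
Little-endian: lowest address holds the least-significant byte.
Reassemble most-significant byte first: 99 A8 → 0x99A8.
Top bit is set, so as a signed 16-bit value this is 0x99A8 − 2^16 = -26200.

-26200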